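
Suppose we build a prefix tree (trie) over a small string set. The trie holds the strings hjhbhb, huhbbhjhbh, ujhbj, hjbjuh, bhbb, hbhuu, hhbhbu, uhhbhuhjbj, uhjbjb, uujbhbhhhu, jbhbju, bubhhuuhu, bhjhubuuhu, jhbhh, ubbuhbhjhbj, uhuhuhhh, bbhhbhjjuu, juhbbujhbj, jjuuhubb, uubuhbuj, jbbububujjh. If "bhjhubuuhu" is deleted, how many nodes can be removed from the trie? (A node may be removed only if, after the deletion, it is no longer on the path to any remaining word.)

8

Walk "bhjhubuuhu" from the leaf back toward the root, removing each node that no remaining word uses.
The suffix "jhubuuhu" (8 nodes) is used only by "bhjhubuuhu"; the node for "bh" still has the child "b", so pruning stops there.
Nodes removed: 8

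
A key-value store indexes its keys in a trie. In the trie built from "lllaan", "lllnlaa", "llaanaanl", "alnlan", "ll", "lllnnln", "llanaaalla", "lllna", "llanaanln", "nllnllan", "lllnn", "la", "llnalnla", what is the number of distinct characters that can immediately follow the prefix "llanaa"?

Follow the path "llanaa" to its node, then look at its outgoing edges.
Characters that immediately follow "llanaa" among the stored strings: {a, n}.
That node has 2 child edges.

2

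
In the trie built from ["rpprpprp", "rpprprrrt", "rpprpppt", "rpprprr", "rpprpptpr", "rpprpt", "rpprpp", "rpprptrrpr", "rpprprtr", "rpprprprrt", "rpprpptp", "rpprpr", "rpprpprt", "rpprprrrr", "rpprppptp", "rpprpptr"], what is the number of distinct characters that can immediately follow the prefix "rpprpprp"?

0

The children of the "rpprpprp" node are the distinct next characters among strings starting with "rpprpprp".
No stored string extends past "rpprpprp".
That node has 0 child edges.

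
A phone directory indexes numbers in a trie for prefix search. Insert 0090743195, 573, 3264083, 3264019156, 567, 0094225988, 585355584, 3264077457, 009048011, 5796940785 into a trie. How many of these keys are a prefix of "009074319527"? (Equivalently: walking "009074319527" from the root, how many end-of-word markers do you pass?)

1

Walk "009074319527" from the root; an end-of-word marker is hit whenever a stored word is a prefix of "009074319527".
Prefixes of the query that are stored words: "0090743195"
Count: 1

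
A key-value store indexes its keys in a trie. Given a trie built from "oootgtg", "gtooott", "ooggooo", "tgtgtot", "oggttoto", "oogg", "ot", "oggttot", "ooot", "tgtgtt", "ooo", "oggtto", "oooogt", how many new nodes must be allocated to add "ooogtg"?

The longest prefix of "ooogtg" already in the trie is "ooo" (length 3).
So 6 − 3 = 3 new nodes.

3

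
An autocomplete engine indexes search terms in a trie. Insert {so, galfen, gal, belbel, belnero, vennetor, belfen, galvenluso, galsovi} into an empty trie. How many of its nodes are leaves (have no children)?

8

Leaves are exactly the stored words that no other stored word extends.
Those words: "belbel", "belfen", "belnero", "galfen", "galsovi", "galvenluso", "so", "vennetor"
Leaf count: 8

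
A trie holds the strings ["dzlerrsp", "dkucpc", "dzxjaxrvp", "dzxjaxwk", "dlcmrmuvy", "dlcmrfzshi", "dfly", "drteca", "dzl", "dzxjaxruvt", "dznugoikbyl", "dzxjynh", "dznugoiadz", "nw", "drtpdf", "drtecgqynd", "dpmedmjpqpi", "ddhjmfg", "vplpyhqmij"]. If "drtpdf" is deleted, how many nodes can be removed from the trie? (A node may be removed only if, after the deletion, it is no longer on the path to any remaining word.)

After clearing the end-marker at "drtpdf", prune upward until reaching a node still needed by another word.
The suffix "pdf" (3 nodes) is used only by "drtpdf"; the node for "drt" still has the child "e", so pruning stops there.
Nodes removed: 3

3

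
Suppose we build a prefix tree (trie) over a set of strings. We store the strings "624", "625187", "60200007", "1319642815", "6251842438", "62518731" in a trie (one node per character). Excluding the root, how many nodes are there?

Trie structure (* marks end of a word):
(root)
├─ 1
│  └─ 3
│     └─ 1
│        └─ 9
│           └─ 6
│              └─ 4
│                 └─ 2
│                    └─ 8
│                       └─ 1
│                          └─ 5 *
└─ 6
   ├─ 0
   │  └─ 2
   │     └─ 0
   │        └─ 0
   │           └─ 0
   │              └─ 0
   │                 └─ 7 *
   └─ 2
      ├─ 4 *
      └─ 5
         └─ 1
            └─ 8
               ├─ 4
               │  └─ 2
               │     └─ 4
               │        └─ 3
               │           └─ 8 *
               └─ 7 *
                  └─ 3
                     └─ 1 *
Counting every labelled node above: 31.

31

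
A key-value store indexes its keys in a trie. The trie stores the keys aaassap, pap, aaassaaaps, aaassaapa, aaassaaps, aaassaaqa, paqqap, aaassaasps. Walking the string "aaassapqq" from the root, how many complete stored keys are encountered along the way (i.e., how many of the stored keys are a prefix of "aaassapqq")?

1

Walk "aaassapqq" from the root; an end-of-word marker is hit whenever a stored word is a prefix of "aaassapqq".
Prefixes of the query that are stored words: "aaassap"
Count: 1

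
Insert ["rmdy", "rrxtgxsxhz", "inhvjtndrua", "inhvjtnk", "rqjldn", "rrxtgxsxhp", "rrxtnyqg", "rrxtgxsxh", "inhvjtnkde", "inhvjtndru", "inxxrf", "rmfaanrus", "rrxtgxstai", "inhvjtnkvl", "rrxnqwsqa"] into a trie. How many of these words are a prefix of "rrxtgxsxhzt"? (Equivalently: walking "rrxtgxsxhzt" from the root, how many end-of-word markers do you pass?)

Traverse "rrxtgxsxhzt" character by character; count nodes along the way that are marked as word ends.
Prefixes of the query that are stored words: "rrxtgxsxh", "rrxtgxsxhz"
Count: 2

2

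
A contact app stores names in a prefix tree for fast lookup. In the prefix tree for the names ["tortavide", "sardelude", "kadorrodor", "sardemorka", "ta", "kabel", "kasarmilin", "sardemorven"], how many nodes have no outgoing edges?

Leaves are exactly the stored words that no other stored word extends.
Those words: "kabel", "kadorrodor", "kasarmilin", "sardelude", "sardemorka", "sardemorven", "ta", "tortavide"
Leaf count: 8

8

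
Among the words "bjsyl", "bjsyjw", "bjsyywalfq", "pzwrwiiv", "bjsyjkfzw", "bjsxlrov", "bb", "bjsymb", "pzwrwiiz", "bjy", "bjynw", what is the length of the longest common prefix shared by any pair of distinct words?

7

Equivalently: take the maximum, over all pairs, of their longest common prefix length.
"pzwrwiiv" and "pzwrwiiz" agree on "pzwrwii" (7 characters) before diverging; nothing deeper is shared.
Longest shared-prefix length: 7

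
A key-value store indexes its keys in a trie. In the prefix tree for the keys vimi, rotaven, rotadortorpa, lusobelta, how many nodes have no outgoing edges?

4

A leaf is a node with no children — equivalently, the end of a word that is not a proper prefix of any other stored word.
Those words: "lusobelta", "rotadortorpa", "rotaven", "vimi"
Leaf count: 4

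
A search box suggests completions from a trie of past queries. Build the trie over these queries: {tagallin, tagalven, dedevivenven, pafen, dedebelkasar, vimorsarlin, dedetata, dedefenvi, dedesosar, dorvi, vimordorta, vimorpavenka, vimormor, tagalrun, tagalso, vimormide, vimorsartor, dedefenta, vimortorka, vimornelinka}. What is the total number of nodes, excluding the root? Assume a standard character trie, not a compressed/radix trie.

105

Trace insertions, counting only characters that open a new branch:
  "tagallin" → 8 new (t, a, g, a, l, l, i, n)
  "tagalven" → prefix "tagal" already present; 3 new (v, e, n)
  "dedevivenven" → 12 new (d, e, d, e, v, i, v, e, n, v, e, n)
  "pafen" → 5 new (p, a, f, e, n)
  "dedebelkasar" → prefix "dede" already present; 8 new (b, e, l, k, a, s, a, r)
  "vimorsarlin" → 11 new (v, i, m, o, r, s, a, r, l, i, n)
  "dedetata" → prefix "dede" already present; 4 new (t, a, t, a)
  "dedefenvi" → prefix "dede" already present; 5 new (f, e, n, v, i)
  "dedesosar" → prefix "dede" already present; 5 new (s, o, s, a, r)
  "dorvi" → prefix "d" already present; 4 new (o, r, v, i)
  "vimordorta" → prefix "vimor" already present; 5 new (d, o, r, t, a)
  "vimorpavenka" → prefix "vimor" already present; 7 new (p, a, v, e, n, k, a)
  "vimormor" → prefix "vimor" already present; 3 new (m, o, r)
  "tagalrun" → prefix "tagal" already present; 3 new (r, u, n)
  "tagalso" → prefix "tagal" already present; 2 new (s, o)
  "vimormide" → prefix "vimorm" already present; 3 new (i, d, e)
  "vimorsartor" → prefix "vimorsar" already present; 3 new (t, o, r)
  "dedefenta" → prefix "dedefen" already present; 2 new (t, a)
  "vimortorka" → prefix "vimor" already present; 5 new (t, o, r, k, a)
  "vimornelinka" → prefix "vimor" already present; 7 new (n, e, l, i, n, k, a)
Total nodes = 8 + 3 + 12 + 5 + 8 + 11 + 4 + 5 + 5 + 4 + 5 + 7 + 3 + 3 + 2 + 3 + 3 + 2 + 5 + 7 = 105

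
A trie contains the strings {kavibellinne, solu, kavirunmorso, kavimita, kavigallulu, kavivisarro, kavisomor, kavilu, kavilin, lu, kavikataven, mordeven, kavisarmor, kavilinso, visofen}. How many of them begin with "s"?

Filter for entries beginning with "s":
Matches: "solu"
Count: 1

1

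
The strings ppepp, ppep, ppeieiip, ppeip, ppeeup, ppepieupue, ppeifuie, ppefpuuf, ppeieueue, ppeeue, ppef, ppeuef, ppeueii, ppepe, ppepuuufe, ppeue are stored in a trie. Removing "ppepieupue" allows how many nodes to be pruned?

6

Walk "ppepieupue" from the leaf back toward the root, removing each node that no remaining word uses.
The suffix "ieupue" (6 nodes) is used only by "ppepieupue"; the node for "ppep" still has the child "p", so pruning stops there.
Nodes removed: 6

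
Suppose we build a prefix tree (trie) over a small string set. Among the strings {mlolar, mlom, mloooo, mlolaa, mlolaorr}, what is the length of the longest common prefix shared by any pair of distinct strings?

Equivalently: take the maximum, over all pairs, of their longest common prefix length.
"mlolaa" and "mlolaorr" agree on "mlola" (5 characters) before diverging; nothing deeper is shared.
Longest shared-prefix length: 5

5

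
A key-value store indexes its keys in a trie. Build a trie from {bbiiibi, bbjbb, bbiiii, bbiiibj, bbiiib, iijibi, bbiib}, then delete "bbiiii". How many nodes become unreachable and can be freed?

1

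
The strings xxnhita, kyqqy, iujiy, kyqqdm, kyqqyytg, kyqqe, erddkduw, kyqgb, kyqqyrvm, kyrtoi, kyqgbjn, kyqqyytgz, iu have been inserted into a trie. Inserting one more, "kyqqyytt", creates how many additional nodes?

1

Walking "kyqqyytt" from the root, the first 7 characters ("kyqqyyt") follow existing edges; "t" is the first miss.
Each of the 1 remaining characters creates one node.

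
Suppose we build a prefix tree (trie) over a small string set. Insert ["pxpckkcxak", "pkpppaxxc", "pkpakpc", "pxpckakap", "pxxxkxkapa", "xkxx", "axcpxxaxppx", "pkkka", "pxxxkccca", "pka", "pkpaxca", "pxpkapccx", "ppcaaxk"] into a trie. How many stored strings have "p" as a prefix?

Traverse to the node for "p", then collect every word in that subtree.
Words under "p": pka, pkkka, pkpakpc, pkpaxca, pkpppaxxc, ppcaaxk, pxpckakap, pxpckkcxak, pxpkapccx, pxxxkccca, pxxxkxkapa
Count: 11

11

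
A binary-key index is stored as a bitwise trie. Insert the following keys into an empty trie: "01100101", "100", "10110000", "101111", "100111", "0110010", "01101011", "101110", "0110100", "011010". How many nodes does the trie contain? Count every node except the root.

For each word, the new-node count is its length minus the longest prefix already in the trie:
  "01100101" → 8 new (0, 1, 1, 0, 0, 1, 0, 1)
  "100" → 3 new (1, 0, 0)
  "10110000" → prefix "10" already present; 6 new (1, 1, 0, 0, 0, 0)
  "101111" → prefix "1011" already present; 2 new (1, 1)
  "100111" → prefix "100" already present; 3 new (1, 1, 1)
  "0110010" → prefix "0110010" already present; 0 new (none)
  "01101011" → prefix "0110" already present; 4 new (1, 0, 1, 1)
  "101110" → prefix "10111" already present; 1 new (0)
  "0110100" → prefix "011010" already present; 1 new (0)
  "011010" → prefix "011010" already present; 0 new (none)
Total nodes = 8 + 3 + 6 + 2 + 3 + 0 + 4 + 1 + 1 + 0 = 28

28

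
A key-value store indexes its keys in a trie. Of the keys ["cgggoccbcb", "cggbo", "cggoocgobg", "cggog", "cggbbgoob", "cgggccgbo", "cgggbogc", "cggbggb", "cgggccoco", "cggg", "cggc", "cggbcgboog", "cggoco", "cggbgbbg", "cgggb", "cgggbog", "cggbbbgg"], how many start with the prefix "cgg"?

17

Filter for entries beginning with "cgg":
Words under "cgg": cggbbbgg, cggbbgoob, cggbcgboog, cggbgbbg, cggbggb, cggbo, cggc, cggg, cgggb, cgggbog, cgggbogc, cgggccgbo, cgggccoco, cgggoccbcb, cggoco, cggog, cggoocgobg
Count: 17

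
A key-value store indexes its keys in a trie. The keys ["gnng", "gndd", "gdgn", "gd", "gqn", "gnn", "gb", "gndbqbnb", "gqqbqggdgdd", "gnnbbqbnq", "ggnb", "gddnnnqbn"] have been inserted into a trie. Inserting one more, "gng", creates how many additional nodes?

1

The longest prefix of "gng" already in the trie is "gn" (length 2).
New nodes needed: |"gng"| − 2 = 3 − 2 = 1.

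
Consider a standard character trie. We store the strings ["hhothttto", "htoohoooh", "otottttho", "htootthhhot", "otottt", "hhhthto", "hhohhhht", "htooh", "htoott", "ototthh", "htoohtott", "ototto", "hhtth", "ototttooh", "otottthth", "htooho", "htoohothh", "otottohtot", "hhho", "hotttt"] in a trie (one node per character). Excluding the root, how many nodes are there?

Count nodes per top-level branch (shared prefixes stored once):
  'h'-branch (hhho, hhhthto, hhohhhht, hhothttto, hhtth, hotttt, htooh, htooho, htoohoooh, htoohothh, htoohtott, htoott, htootthhhot): 50 nodes
  'o'-branch (ototthh, ototto, otottohtot, otottt, otottthth, ototttooh, otottttho): 22 nodes
Sum: 72

72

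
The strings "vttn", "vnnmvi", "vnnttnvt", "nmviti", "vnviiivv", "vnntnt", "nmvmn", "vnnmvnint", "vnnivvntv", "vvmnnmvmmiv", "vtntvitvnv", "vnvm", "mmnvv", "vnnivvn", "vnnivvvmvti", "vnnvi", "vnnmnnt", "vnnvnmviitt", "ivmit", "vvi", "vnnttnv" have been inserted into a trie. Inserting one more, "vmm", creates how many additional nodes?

"v" is already a path in the trie; the remaining "mm" must be added.
So 3 − 1 = 2 new nodes.

2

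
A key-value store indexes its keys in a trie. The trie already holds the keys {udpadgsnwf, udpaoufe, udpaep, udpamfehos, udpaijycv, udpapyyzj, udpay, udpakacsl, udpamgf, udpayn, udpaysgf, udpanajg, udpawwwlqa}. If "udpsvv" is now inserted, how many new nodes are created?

The longest prefix of "udpsvv" already in the trie is "udp" (length 3).
So 6 − 3 = 3 new nodes.

3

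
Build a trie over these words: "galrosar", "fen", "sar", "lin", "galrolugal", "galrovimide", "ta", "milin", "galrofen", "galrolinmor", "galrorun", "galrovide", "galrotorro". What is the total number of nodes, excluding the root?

Trace insertions, counting only characters that open a new branch:
  "galrosar" → 8 new (g, a, l, r, o, s, a, r)
  "fen" → 3 new (f, e, n)
  "sar" → 3 new (s, a, r)
  "lin" → 3 new (l, i, n)
  "galrolugal" → prefix "galro" already present; 5 new (l, u, g, a, l)
  "galrovimide" → prefix "galro" already present; 6 new (v, i, m, i, d, e)
  "ta" → 2 new (t, a)
  "milin" → 5 new (m, i, l, i, n)
  "galrofen" → prefix "galro" already present; 3 new (f, e, n)
  "galrolinmor" → prefix "galrol" already present; 5 new (i, n, m, o, r)
  "galrorun" → prefix "galro" already present; 3 new (r, u, n)
  "galrovide" → prefix "galrovi" already present; 2 new (d, e)
  "galrotorro" → prefix "galro" already present; 5 new (t, o, r, r, o)
Total nodes = 8 + 3 + 3 + 3 + 5 + 6 + 2 + 5 + 3 + 5 + 3 + 2 + 5 = 53

53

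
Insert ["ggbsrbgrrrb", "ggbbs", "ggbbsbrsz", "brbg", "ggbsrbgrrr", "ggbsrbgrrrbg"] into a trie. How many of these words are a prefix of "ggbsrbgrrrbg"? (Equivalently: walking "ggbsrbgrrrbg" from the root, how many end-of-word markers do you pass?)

Traverse "ggbsrbgrrrbg" character by character; count nodes along the way that are marked as word ends.
Prefixes of the query that are stored words: "ggbsrbgrrr", "ggbsrbgrrrb", "ggbsrbgrrrbg"
Count: 3

3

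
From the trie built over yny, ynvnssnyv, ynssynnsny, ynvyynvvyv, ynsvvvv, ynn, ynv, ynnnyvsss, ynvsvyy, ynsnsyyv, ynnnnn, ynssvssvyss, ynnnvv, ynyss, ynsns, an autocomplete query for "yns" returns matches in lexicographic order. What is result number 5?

DFS of the "yns" subtree visits, in order: "ynsns", "ynsnsyyv", "ynssvssvyss", "ynssynnsny", "ynsvvvv"
Position 5: ynsvvvv

ynsvvvv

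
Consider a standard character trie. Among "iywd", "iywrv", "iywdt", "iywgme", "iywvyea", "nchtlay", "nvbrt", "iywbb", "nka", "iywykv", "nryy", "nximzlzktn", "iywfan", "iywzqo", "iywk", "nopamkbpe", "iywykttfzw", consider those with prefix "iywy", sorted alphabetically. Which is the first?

iywykttfzw

DFS of the "iywy" subtree visits, in order: "iywykttfzw", "iywykv"
Position 1: iywykttfzw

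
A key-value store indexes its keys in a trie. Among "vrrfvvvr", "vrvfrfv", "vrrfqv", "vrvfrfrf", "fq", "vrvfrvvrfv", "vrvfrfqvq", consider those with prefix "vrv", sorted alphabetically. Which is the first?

vrvfrfqvq

Filter for "vrv…" and sort: "vrvfrfqvq", "vrvfrfrf", "vrvfrfv", "vrvfrvvrfv"
Position 1: vrvfrfqvq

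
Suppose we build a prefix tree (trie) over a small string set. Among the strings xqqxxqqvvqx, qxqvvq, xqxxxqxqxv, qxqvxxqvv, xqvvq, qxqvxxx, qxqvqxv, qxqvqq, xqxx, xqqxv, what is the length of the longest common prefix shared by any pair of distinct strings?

The deepest shared node is where two words last agree before diverging.
e.g. "qxqvxxqvv" and "qxqvxxx" share the prefix "qxqvxx" of length 6; no pair shares a longer one.
Longest shared-prefix length: 6

6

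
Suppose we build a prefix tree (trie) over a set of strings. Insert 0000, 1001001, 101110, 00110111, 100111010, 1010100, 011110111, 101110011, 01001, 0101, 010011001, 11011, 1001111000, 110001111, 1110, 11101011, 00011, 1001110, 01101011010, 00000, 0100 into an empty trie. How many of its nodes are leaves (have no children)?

15

Leaves are exactly the stored words that no other stored word extends.
Those words: "00000", "00011", "00110111", "010011001", "0101", "01101011010", "011110111", "1001001", "100111010", "1001111000", "1010100", "101110011", "110001111", "11011", "11101011"
Leaf count: 15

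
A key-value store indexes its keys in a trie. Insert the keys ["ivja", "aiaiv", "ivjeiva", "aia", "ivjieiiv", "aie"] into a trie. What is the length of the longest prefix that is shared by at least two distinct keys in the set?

3

Look for the deepest trie node that still has at least two words in its subtree.
e.g. "aia" and "aiaiv" share the prefix "aia" of length 3; no pair shares a longer one.
Longest shared-prefix length: 3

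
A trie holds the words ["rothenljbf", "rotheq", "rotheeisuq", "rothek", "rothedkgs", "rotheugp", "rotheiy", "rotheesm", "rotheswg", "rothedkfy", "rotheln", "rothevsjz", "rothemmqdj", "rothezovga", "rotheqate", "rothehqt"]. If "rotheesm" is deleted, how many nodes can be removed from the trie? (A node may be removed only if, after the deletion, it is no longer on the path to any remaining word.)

A node on "rotheesm"'s path can go only if nothing else ends at it or branches off below it.
The suffix "sm" (2 nodes) is used only by "rotheesm"; the node for "rothee" still has the child "i", so pruning stops there.
Nodes removed: 2

2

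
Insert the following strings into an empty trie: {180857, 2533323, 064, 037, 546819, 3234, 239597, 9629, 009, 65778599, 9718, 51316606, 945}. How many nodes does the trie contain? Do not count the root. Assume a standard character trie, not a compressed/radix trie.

59

Count nodes per top-level branch (shared prefixes stored once):
  '0'-branch (009, 037, 064): 7 nodes
  '1'-branch (180857): 6 nodes
  '2'-branch (239597, 2533323): 12 nodes
  '3'-branch (3234): 4 nodes
  '5'-branch (51316606, 546819): 13 nodes
  '6'-branch (65778599): 8 nodes
  '9'-branch (945, 9629, 9718): 9 nodes
Sum: 59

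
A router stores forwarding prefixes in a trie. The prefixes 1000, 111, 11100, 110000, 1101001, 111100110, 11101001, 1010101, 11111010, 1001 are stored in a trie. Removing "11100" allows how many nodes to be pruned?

1

Walk "11100" from the leaf back toward the root, removing each node that no remaining word uses.
The suffix "0" (1 node) is used only by "11100"; the node for "1110" still has the child "1", so pruning stops there.
Nodes removed: 1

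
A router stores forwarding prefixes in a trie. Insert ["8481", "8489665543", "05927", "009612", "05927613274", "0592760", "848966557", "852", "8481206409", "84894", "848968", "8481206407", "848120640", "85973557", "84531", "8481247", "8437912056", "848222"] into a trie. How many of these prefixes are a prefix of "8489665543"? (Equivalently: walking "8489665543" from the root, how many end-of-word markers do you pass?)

1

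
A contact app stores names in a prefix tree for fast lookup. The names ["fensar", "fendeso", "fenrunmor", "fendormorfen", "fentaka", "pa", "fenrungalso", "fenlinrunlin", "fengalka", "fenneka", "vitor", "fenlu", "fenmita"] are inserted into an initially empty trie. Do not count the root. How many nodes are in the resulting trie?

Count nodes per top-level branch (shared prefixes stored once):
  'f'-branch (fendeso, fendormorfen, fengalka, fenlinrunlin, fenlu, fenmita, fenneka, fenrungalso, fenrunmor, fensar, fentaka): 56 nodes
  'p'-branch (pa): 2 nodes
  'v'-branch (vitor): 5 nodes
Sum: 63

63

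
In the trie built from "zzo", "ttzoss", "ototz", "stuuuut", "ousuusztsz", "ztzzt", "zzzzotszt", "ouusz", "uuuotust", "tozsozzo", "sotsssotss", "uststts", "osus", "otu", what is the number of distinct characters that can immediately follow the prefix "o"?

The children of the "o" node are the distinct next characters among strings starting with "o".
Characters that immediately follow "o" among the stored strings: {s, t, u}.
That node has 3 child edges.

3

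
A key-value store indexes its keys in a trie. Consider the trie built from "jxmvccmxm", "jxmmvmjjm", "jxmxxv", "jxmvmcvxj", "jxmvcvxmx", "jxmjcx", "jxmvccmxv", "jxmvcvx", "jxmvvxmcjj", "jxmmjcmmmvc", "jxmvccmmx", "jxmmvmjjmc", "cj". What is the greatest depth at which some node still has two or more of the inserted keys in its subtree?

The deepest shared node is where two words last agree before diverging.
"jxmmvmjjm" and "jxmmvmjjmc" agree on "jxmmvmjjm" (9 characters) before diverging; nothing deeper is shared.
Longest shared-prefix length: 9

9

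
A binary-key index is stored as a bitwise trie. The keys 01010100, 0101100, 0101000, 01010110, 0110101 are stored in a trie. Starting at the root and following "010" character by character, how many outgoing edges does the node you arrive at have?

The children of the "010" node are the distinct next characters among strings starting with "010".
Characters that immediately follow "010" among the stored strings: {1}.
That node has 1 child edge.

1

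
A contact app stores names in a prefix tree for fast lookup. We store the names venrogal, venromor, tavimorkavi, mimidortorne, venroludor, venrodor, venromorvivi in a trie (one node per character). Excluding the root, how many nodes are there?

46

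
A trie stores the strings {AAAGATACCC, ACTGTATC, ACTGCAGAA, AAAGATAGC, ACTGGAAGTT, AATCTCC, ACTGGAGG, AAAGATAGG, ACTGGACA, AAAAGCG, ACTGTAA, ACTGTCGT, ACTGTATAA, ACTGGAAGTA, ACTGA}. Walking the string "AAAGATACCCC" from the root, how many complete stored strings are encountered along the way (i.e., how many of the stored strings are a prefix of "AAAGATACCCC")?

Walk "AAAGATACCCC" from the root; an end-of-word marker is hit whenever a stored word is a prefix of "AAAGATACCCC".
Prefixes of the query that are stored words: "AAAGATACCC"
Count: 1

1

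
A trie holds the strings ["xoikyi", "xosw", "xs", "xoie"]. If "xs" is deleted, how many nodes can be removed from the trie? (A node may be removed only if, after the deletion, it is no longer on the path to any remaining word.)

After clearing the end-marker at "xs", prune upward until reaching a node still needed by another word.
The suffix "s" (1 node) is used only by "xs"; the node for "x" still has the child "o", so pruning stops there.
Nodes removed: 1

1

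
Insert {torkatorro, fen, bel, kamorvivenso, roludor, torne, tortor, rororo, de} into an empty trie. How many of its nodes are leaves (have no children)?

9

A leaf is a node with no children — equivalently, the end of a word that is not a proper prefix of any other stored word.
Those words: "bel", "de", "fen", "kamorvivenso", "roludor", "rororo", "torkatorro", "torne", "tortor"
Leaf count: 9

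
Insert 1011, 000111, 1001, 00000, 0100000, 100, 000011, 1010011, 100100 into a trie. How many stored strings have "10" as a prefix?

5

Filter for entries beginning with "10":
Matches: "100", "1001", "100100", "1010011", "1011"
Count: 5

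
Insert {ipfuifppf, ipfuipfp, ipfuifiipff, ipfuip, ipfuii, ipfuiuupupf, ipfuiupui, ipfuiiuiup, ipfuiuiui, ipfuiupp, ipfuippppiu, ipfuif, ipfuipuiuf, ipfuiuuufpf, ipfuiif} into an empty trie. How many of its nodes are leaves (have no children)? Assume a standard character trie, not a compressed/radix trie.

12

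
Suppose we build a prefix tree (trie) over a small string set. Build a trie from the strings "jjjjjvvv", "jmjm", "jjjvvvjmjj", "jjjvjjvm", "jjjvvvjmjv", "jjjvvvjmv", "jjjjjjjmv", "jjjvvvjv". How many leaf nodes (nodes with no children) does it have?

A leaf is a node with no children — equivalently, the end of a word that is not a proper prefix of any other stored word.
Those words: "jjjjjjjmv", "jjjjjvvv", "jjjvjjvm", "jjjvvvjmjj", "jjjvvvjmjv", "jjjvvvjmv", "jjjvvvjv", "jmjm"
Leaf count: 8

8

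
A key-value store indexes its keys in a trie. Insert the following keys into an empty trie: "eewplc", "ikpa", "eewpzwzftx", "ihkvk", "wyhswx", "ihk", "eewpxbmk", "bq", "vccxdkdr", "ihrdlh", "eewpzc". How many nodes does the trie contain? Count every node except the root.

Trace insertions, counting only characters that open a new branch:
  "eewplc" → 6 new (e, e, w, p, l, c)
  "ikpa" → 4 new (i, k, p, a)
  "eewpzwzftx" → prefix "eewp" already present; 6 new (z, w, z, f, t, x)
  "ihkvk" → prefix "i" already present; 4 new (h, k, v, k)
  "wyhswx" → 6 new (w, y, h, s, w, x)
  "ihk" → prefix "ihk" already present; 0 new (none)
  "eewpxbmk" → prefix "eewp" already present; 4 new (x, b, m, k)
  "bq" → 2 new (b, q)
  "vccxdkdr" → 8 new (v, c, c, x, d, k, d, r)
  "ihrdlh" → prefix "ih" already present; 4 new (r, d, l, h)
  "eewpzc" → prefix "eewpz" already present; 1 new (c)
Total nodes = 6 + 4 + 6 + 4 + 6 + 0 + 4 + 2 + 8 + 4 + 1 = 45

45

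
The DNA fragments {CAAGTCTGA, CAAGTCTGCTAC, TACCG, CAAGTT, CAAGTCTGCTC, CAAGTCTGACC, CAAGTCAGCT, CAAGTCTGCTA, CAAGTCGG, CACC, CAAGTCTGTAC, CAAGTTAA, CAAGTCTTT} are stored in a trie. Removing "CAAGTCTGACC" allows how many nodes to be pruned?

After clearing the end-marker at "CAAGTCTGACC", prune upward until reaching a node still needed by another word.
The suffix "CC" (2 nodes) is used only by "CAAGTCTGACC"; "CAAGTCTGA" is itself a stored word, so pruning stops there.
Nodes removed: 2

2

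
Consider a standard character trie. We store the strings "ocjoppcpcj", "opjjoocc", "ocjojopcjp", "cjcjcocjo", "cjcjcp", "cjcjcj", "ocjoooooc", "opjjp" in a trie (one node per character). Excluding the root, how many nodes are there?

40

Insert word by word; a character creates a node only if that edge doesn't already exist:
  "ocjoppcpcj" → 10 new (o, c, j, o, p, p, c, p, c, j)
  "opjjoocc" → prefix "o" already present; 7 new (p, j, j, o, o, c, c)
  "ocjojopcjp" → prefix "ocjo" already present; 6 new (j, o, p, c, j, p)
  "cjcjcocjo" → 9 new (c, j, c, j, c, o, c, j, o)
  "cjcjcp" → prefix "cjcjc" already present; 1 new (p)
  "cjcjcj" → prefix "cjcjc" already present; 1 new (j)
  "ocjoooooc" → prefix "ocjo" already present; 5 new (o, o, o, o, c)
  "opjjp" → prefix "opjj" already present; 1 new (p)
Total nodes = 10 + 7 + 6 + 9 + 1 + 1 + 5 + 1 = 40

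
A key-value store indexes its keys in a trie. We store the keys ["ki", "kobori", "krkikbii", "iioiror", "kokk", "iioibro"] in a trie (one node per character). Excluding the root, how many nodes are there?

26

Insert word by word; a character creates a node only if that edge doesn't already exist:
  "ki" → 2 new (k, i)
  "kobori" → prefix "k" already present; 5 new (o, b, o, r, i)
  "krkikbii" → prefix "k" already present; 7 new (r, k, i, k, b, i, i)
  "iioiror" → 7 new (i, i, o, i, r, o, r)
  "kokk" → prefix "ko" already present; 2 new (k, k)
  "iioibro" → prefix "iioi" already present; 3 new (b, r, o)
Total nodes = 2 + 5 + 7 + 7 + 2 + 3 = 26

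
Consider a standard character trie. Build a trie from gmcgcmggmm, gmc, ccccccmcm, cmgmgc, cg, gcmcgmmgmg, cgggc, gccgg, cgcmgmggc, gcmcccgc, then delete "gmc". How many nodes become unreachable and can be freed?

0

A node on "gmc"'s path can go only if nothing else ends at it or branches off below it.
Every node on "gmc" is still needed (e.g. by "gmcgcmggmm"), so nothing is freed.
Nodes removed: 0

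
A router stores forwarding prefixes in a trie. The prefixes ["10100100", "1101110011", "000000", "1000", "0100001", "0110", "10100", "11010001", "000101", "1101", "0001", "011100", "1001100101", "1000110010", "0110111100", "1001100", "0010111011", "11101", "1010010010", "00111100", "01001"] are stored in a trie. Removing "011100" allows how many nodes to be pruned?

Walk "011100" from the leaf back toward the root, removing each node that no remaining word uses.
The suffix "100" (3 nodes) is used only by "011100"; the node for "011" still has the child "0", so pruning stops there.
Nodes removed: 3

3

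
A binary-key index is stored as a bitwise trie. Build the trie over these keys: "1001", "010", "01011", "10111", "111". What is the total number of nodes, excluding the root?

14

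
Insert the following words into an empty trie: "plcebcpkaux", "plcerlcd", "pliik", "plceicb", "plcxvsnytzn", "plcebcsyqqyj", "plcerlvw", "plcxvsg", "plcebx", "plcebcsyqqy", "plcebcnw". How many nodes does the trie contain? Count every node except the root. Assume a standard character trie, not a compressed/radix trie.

Insert word by word; a character creates a node only if that edge doesn't already exist:
  "plcebcpkaux" → 11 new (p, l, c, e, b, c, p, k, a, u, x)
  "plcerlcd" → prefix "plce" already present; 4 new (r, l, c, d)
  "pliik" → prefix "pl" already present; 3 new (i, i, k)
  "plceicb" → prefix "plce" already present; 3 new (i, c, b)
  "plcxvsnytzn" → prefix "plc" already present; 8 new (x, v, s, n, y, t, z, n)
  "plcebcsyqqyj" → prefix "plcebc" already present; 6 new (s, y, q, q, y, j)
  "plcerlvw" → prefix "plcerl" already present; 2 new (v, w)
  "plcxvsg" → prefix "plcxvs" already present; 1 new (g)
  "plcebx" → prefix "plceb" already present; 1 new (x)
  "plcebcsyqqy" → prefix "plcebcsyqqy" already present; 0 new (none)
  "plcebcnw" → prefix "plcebc" already present; 2 new (n, w)
Total nodes = 11 + 4 + 3 + 3 + 8 + 6 + 2 + 1 + 1 + 0 + 2 = 41

41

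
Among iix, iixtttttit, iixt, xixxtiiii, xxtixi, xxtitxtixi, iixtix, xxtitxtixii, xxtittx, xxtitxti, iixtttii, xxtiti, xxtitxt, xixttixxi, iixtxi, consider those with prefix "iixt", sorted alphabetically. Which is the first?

Words with prefix "iixt", in lexicographic order: "iixt", "iixtix", "iixtttii", "iixtttttit", "iixtxi"
Position 1: iixt

iixt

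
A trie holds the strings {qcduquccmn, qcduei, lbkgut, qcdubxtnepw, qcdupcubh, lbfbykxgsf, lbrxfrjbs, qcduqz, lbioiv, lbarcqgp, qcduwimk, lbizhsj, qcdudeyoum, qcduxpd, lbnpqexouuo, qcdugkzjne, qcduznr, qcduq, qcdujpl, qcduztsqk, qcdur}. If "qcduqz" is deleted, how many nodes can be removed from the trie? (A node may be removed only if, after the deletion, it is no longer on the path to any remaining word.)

1

A node on "qcduqz"'s path can go only if nothing else ends at it or branches off below it.
The suffix "z" (1 node) is used only by "qcduqz"; the node for "qcduq" still has the child "u", so pruning stops there.
Nodes removed: 1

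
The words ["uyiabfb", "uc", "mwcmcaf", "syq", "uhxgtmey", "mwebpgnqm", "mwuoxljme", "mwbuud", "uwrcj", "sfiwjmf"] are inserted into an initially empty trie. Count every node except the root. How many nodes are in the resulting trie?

53

Insert word by word; a character creates a node only if that edge doesn't already exist:
  "uyiabfb" → 7 new (u, y, i, a, b, f, b)
  "uc" → prefix "u" already present; 1 new (c)
  "mwcmcaf" → 7 new (m, w, c, m, c, a, f)
  "syq" → 3 new (s, y, q)
  "uhxgtmey" → prefix "u" already present; 7 new (h, x, g, t, m, e, y)
  "mwebpgnqm" → prefix "mw" already present; 7 new (e, b, p, g, n, q, m)
  "mwuoxljme" → prefix "mw" already present; 7 new (u, o, x, l, j, m, e)
  "mwbuud" → prefix "mw" already present; 4 new (b, u, u, d)
  "uwrcj" → prefix "u" already present; 4 new (w, r, c, j)
  "sfiwjmf" → prefix "s" already present; 6 new (f, i, w, j, m, f)
Total nodes = 7 + 1 + 7 + 3 + 7 + 7 + 7 + 4 + 4 + 6 = 53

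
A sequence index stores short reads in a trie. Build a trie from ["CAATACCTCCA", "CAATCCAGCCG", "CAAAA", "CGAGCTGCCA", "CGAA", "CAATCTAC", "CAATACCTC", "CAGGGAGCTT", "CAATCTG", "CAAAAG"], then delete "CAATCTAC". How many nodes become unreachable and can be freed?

2

Walk "CAATCTAC" from the leaf back toward the root, removing each node that no remaining word uses.
The suffix "AC" (2 nodes) is used only by "CAATCTAC"; the node for "CAATCT" still has the child "G", so pruning stops there.
Nodes removed: 2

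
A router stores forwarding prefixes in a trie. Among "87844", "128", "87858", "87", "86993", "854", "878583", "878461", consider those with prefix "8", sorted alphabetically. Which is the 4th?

Words with prefix "8", in lexicographic order: "854", "86993", "87", "87844", "878461", "87858", "878583"
Position 4: 87844

87844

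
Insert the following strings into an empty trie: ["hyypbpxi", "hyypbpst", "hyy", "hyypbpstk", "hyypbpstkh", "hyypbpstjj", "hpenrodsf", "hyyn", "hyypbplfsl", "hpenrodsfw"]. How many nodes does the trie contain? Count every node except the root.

28

For each word, the new-node count is its length minus the longest prefix already in the trie:
  "hyypbpxi" → 8 new (h, y, y, p, b, p, x, i)
  "hyypbpst" → prefix "hyypbp" already present; 2 new (s, t)
  "hyy" → prefix "hyy" already present; 0 new (none)
  "hyypbpstk" → prefix "hyypbpst" already present; 1 new (k)
  "hyypbpstkh" → prefix "hyypbpstk" already present; 1 new (h)
  "hyypbpstjj" → prefix "hyypbpst" already present; 2 new (j, j)
  "hpenrodsf" → prefix "h" already present; 8 new (p, e, n, r, o, d, s, f)
  "hyyn" → prefix "hyy" already present; 1 new (n)
  "hyypbplfsl" → prefix "hyypbp" already present; 4 new (l, f, s, l)
  "hpenrodsfw" → prefix "hpenrodsf" already present; 1 new (w)
Total nodes = 8 + 2 + 0 + 1 + 1 + 2 + 8 + 1 + 4 + 1 = 28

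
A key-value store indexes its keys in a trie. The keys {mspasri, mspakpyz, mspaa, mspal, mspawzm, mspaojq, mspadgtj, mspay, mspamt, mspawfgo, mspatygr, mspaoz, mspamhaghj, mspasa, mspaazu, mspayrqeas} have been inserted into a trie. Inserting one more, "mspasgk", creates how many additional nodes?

2

The longest prefix of "mspasgk" already in the trie is "mspas" (length 5).
New nodes needed: |"mspasgk"| − 5 = 7 − 5 = 2.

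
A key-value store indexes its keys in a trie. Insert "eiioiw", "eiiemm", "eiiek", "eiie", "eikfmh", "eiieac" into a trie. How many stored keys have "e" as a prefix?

6

Walk to "e"; the words in its subtree are exactly those with that prefix.
Words under "e": eiie, eiieac, eiiek, eiiemm, eiioiw, eikfmh
Count: 6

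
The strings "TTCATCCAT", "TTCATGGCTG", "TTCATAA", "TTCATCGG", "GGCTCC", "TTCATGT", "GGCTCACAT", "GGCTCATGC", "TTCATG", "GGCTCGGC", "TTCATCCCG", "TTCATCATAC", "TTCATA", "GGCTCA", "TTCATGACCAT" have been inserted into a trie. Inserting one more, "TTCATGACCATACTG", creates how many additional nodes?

4

"TTCATGACCAT" is already a path in the trie; the remaining "ACTG" must be added.
New nodes needed: |"TTCATGACCATACTG"| − 11 = 15 − 11 = 4.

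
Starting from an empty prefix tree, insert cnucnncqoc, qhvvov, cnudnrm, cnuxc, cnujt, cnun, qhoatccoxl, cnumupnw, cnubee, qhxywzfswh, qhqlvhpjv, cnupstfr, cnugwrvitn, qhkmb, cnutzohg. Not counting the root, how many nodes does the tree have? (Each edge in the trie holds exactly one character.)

76

Trace insertions, counting only characters that open a new branch:
  "cnucnncqoc" → 10 new (c, n, u, c, n, n, c, q, o, c)
  "qhvvov" → 6 new (q, h, v, v, o, v)
  "cnudnrm" → prefix "cnu" already present; 4 new (d, n, r, m)
  "cnuxc" → prefix "cnu" already present; 2 new (x, c)
  "cnujt" → prefix "cnu" already present; 2 new (j, t)
  "cnun" → prefix "cnu" already present; 1 new (n)
  "qhoatccoxl" → prefix "qh" already present; 8 new (o, a, t, c, c, o, x, l)
  "cnumupnw" → prefix "cnu" already present; 5 new (m, u, p, n, w)
  "cnubee" → prefix "cnu" already present; 3 new (b, e, e)
  "qhxywzfswh" → prefix "qh" already present; 8 new (x, y, w, z, f, s, w, h)
  "qhqlvhpjv" → prefix "qh" already present; 7 new (q, l, v, h, p, j, v)
  "cnupstfr" → prefix "cnu" already present; 5 new (p, s, t, f, r)
  "cnugwrvitn" → prefix "cnu" already present; 7 new (g, w, r, v, i, t, n)
  "qhkmb" → prefix "qh" already present; 3 new (k, m, b)
  "cnutzohg" → prefix "cnu" already present; 5 new (t, z, o, h, g)
Total nodes = 10 + 6 + 4 + 2 + 2 + 1 + 8 + 5 + 3 + 8 + 7 + 5 + 7 + 3 + 5 = 76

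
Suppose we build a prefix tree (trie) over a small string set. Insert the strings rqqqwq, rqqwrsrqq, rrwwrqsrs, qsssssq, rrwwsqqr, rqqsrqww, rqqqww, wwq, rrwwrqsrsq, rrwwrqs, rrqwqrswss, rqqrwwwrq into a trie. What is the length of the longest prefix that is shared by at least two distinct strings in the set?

9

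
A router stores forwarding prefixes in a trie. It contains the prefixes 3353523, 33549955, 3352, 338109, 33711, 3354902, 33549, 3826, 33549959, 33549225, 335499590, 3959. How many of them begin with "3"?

Traverse to the node for "3", then collect every word in that subtree.
Words under "3": 3352, 3353523, 33549, 3354902, 33549225, 33549955, 33549959, 335499590, 33711, 338109, 3826, 3959
Count: 12

12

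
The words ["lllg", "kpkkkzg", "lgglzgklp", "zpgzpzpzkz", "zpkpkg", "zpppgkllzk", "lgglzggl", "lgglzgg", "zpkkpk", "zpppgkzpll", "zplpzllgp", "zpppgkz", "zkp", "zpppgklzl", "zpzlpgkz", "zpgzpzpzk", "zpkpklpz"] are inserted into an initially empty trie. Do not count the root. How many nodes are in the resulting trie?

70

Count nodes per top-level branch (shared prefixes stored once):
  'k'-branch (kpkkkzg): 7 nodes
  'l'-branch (lgglzgg, lgglzggl, lgglzgklp, lllg): 14 nodes
  'z'-branch (zkp, zpgzpzpzk, zpgzpzpzkz, zpkkpk, zpkpkg, zpkpklpz, zplpzllgp, zpppgkllzk, zpppgklzl, zpppgkz, zpppgkzpll, zpzlpgkz): 49 nodes
Sum: 70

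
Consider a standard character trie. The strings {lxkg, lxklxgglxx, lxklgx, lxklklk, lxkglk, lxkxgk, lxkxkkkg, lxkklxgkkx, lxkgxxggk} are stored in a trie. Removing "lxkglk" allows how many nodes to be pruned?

2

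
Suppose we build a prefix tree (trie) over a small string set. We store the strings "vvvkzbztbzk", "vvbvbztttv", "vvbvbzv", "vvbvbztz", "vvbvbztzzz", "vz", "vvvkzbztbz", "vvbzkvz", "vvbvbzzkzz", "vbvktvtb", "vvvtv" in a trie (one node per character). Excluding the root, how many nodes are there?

41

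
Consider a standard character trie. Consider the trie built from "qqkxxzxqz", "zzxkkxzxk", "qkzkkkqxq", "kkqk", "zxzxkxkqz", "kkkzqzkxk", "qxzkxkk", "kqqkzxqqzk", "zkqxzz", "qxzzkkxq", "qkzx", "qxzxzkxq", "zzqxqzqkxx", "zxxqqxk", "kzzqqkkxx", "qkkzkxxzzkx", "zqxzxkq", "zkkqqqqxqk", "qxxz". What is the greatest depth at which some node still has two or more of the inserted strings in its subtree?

The deepest shared node is where two words last agree before diverging.
"qkzkkkqxq" and "qkzx" agree on "qkz" (3 characters) before diverging; nothing deeper is shared.
Longest shared-prefix length: 3

3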